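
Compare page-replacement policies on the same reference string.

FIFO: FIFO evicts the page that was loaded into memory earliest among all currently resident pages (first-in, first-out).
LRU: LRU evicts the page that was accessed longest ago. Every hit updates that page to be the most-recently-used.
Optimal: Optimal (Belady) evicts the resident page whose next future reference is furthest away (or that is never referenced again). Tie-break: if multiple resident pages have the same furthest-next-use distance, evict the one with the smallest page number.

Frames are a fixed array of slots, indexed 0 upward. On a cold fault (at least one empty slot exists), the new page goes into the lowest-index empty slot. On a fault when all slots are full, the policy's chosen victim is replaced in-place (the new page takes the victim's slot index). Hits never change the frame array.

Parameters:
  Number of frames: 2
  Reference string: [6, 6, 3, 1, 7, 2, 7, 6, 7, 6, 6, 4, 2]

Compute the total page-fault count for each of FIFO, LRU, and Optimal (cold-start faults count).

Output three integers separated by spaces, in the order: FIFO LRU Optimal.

--- FIFO ---
  step 0: ref 6 -> FAULT, frames=[6,-] (faults so far: 1)
  step 1: ref 6 -> HIT, frames=[6,-] (faults so far: 1)
  step 2: ref 3 -> FAULT, frames=[6,3] (faults so far: 2)
  step 3: ref 1 -> FAULT, evict 6, frames=[1,3] (faults so far: 3)
  step 4: ref 7 -> FAULT, evict 3, frames=[1,7] (faults so far: 4)
  step 5: ref 2 -> FAULT, evict 1, frames=[2,7] (faults so far: 5)
  step 6: ref 7 -> HIT, frames=[2,7] (faults so far: 5)
  step 7: ref 6 -> FAULT, evict 7, frames=[2,6] (faults so far: 6)
  step 8: ref 7 -> FAULT, evict 2, frames=[7,6] (faults so far: 7)
  step 9: ref 6 -> HIT, frames=[7,6] (faults so far: 7)
  step 10: ref 6 -> HIT, frames=[7,6] (faults so far: 7)
  step 11: ref 4 -> FAULT, evict 6, frames=[7,4] (faults so far: 8)
  step 12: ref 2 -> FAULT, evict 7, frames=[2,4] (faults so far: 9)
  FIFO total faults: 9
--- LRU ---
  step 0: ref 6 -> FAULT, frames=[6,-] (faults so far: 1)
  step 1: ref 6 -> HIT, frames=[6,-] (faults so far: 1)
  step 2: ref 3 -> FAULT, frames=[6,3] (faults so far: 2)
  step 3: ref 1 -> FAULT, evict 6, frames=[1,3] (faults so far: 3)
  step 4: ref 7 -> FAULT, evict 3, frames=[1,7] (faults so far: 4)
  step 5: ref 2 -> FAULT, evict 1, frames=[2,7] (faults so far: 5)
  step 6: ref 7 -> HIT, frames=[2,7] (faults so far: 5)
  step 7: ref 6 -> FAULT, evict 2, frames=[6,7] (faults so far: 6)
  step 8: ref 7 -> HIT, frames=[6,7] (faults so far: 6)
  step 9: ref 6 -> HIT, frames=[6,7] (faults so far: 6)
  step 10: ref 6 -> HIT, frames=[6,7] (faults so far: 6)
  step 11: ref 4 -> FAULT, evict 7, frames=[6,4] (faults so far: 7)
  step 12: ref 2 -> FAULT, evict 6, frames=[2,4] (faults so far: 8)
  LRU total faults: 8
--- Optimal ---
  step 0: ref 6 -> FAULT, frames=[6,-] (faults so far: 1)
  step 1: ref 6 -> HIT, frames=[6,-] (faults so far: 1)
  step 2: ref 3 -> FAULT, frames=[6,3] (faults so far: 2)
  step 3: ref 1 -> FAULT, evict 3, frames=[6,1] (faults so far: 3)
  step 4: ref 7 -> FAULT, evict 1, frames=[6,7] (faults so far: 4)
  step 5: ref 2 -> FAULT, evict 6, frames=[2,7] (faults so far: 5)
  step 6: ref 7 -> HIT, frames=[2,7] (faults so far: 5)
  step 7: ref 6 -> FAULT, evict 2, frames=[6,7] (faults so far: 6)
  step 8: ref 7 -> HIT, frames=[6,7] (faults so far: 6)
  step 9: ref 6 -> HIT, frames=[6,7] (faults so far: 6)
  step 10: ref 6 -> HIT, frames=[6,7] (faults so far: 6)
  step 11: ref 4 -> FAULT, evict 6, frames=[4,7] (faults so far: 7)
  step 12: ref 2 -> FAULT, evict 4, frames=[2,7] (faults so far: 8)
  Optimal total faults: 8

Answer: 9 8 8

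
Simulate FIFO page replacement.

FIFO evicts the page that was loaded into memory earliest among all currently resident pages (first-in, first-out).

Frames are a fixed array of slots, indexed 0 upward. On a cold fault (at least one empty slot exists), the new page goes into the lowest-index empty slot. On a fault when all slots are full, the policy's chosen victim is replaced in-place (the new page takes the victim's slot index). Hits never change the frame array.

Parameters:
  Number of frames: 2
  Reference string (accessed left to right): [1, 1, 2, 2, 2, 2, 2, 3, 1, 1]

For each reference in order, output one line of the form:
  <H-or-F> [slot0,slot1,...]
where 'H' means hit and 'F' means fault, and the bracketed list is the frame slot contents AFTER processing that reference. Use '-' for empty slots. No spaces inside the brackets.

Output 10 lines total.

F [1,-]
H [1,-]
F [1,2]
H [1,2]
H [1,2]
H [1,2]
H [1,2]
F [3,2]
F [3,1]
H [3,1]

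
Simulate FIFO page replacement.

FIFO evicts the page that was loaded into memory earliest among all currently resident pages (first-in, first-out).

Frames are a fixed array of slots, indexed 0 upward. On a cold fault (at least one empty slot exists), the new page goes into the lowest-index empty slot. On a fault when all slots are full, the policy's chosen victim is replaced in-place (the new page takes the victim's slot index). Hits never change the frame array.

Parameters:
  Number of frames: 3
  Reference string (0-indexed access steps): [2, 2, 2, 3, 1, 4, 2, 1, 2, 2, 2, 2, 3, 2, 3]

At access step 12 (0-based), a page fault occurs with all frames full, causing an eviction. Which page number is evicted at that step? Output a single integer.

Step 0: ref 2 -> FAULT, frames=[2,-,-]
Step 1: ref 2 -> HIT, frames=[2,-,-]
Step 2: ref 2 -> HIT, frames=[2,-,-]
Step 3: ref 3 -> FAULT, frames=[2,3,-]
Step 4: ref 1 -> FAULT, frames=[2,3,1]
Step 5: ref 4 -> FAULT, evict 2, frames=[4,3,1]
Step 6: ref 2 -> FAULT, evict 3, frames=[4,2,1]
Step 7: ref 1 -> HIT, frames=[4,2,1]
Step 8: ref 2 -> HIT, frames=[4,2,1]
Step 9: ref 2 -> HIT, frames=[4,2,1]
Step 10: ref 2 -> HIT, frames=[4,2,1]
Step 11: ref 2 -> HIT, frames=[4,2,1]
Step 12: ref 3 -> FAULT, evict 1, frames=[4,2,3]
At step 12: evicted page 1

Answer: 1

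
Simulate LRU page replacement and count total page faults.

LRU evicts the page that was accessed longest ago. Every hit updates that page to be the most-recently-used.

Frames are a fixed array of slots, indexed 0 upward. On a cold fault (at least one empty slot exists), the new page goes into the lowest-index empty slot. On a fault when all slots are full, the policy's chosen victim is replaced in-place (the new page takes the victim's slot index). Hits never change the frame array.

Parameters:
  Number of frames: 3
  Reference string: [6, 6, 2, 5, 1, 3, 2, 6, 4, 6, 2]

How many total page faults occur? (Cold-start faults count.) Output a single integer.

Answer: 8

Derivation:
Step 0: ref 6 → FAULT, frames=[6,-,-]
Step 1: ref 6 → HIT, frames=[6,-,-]
Step 2: ref 2 → FAULT, frames=[6,2,-]
Step 3: ref 5 → FAULT, frames=[6,2,5]
Step 4: ref 1 → FAULT (evict 6), frames=[1,2,5]
Step 5: ref 3 → FAULT (evict 2), frames=[1,3,5]
Step 6: ref 2 → FAULT (evict 5), frames=[1,3,2]
Step 7: ref 6 → FAULT (evict 1), frames=[6,3,2]
Step 8: ref 4 → FAULT (evict 3), frames=[6,4,2]
Step 9: ref 6 → HIT, frames=[6,4,2]
Step 10: ref 2 → HIT, frames=[6,4,2]
Total faults: 8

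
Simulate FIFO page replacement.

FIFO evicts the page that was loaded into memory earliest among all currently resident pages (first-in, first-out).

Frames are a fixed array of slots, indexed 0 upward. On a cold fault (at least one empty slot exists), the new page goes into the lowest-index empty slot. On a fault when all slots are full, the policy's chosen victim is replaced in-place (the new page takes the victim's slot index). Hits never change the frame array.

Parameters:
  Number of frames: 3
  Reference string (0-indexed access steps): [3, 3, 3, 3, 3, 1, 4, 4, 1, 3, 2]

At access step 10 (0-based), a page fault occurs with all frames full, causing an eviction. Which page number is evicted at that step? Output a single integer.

Answer: 3

Derivation:
Step 0: ref 3 -> FAULT, frames=[3,-,-]
Step 1: ref 3 -> HIT, frames=[3,-,-]
Step 2: ref 3 -> HIT, frames=[3,-,-]
Step 3: ref 3 -> HIT, frames=[3,-,-]
Step 4: ref 3 -> HIT, frames=[3,-,-]
Step 5: ref 1 -> FAULT, frames=[3,1,-]
Step 6: ref 4 -> FAULT, frames=[3,1,4]
Step 7: ref 4 -> HIT, frames=[3,1,4]
Step 8: ref 1 -> HIT, frames=[3,1,4]
Step 9: ref 3 -> HIT, frames=[3,1,4]
Step 10: ref 2 -> FAULT, evict 3, frames=[2,1,4]
At step 10: evicted page 3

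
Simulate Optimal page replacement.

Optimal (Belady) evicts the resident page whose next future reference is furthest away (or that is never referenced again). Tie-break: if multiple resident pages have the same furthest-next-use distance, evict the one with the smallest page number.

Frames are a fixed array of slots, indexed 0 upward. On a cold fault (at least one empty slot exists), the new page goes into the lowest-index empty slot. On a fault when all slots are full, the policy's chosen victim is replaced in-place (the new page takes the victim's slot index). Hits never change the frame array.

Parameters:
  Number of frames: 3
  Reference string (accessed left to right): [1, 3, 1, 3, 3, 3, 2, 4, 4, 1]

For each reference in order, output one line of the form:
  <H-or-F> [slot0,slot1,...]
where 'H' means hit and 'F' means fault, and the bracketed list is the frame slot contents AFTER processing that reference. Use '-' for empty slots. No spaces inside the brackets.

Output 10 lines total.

F [1,-,-]
F [1,3,-]
H [1,3,-]
H [1,3,-]
H [1,3,-]
H [1,3,-]
F [1,3,2]
F [1,3,4]
H [1,3,4]
H [1,3,4]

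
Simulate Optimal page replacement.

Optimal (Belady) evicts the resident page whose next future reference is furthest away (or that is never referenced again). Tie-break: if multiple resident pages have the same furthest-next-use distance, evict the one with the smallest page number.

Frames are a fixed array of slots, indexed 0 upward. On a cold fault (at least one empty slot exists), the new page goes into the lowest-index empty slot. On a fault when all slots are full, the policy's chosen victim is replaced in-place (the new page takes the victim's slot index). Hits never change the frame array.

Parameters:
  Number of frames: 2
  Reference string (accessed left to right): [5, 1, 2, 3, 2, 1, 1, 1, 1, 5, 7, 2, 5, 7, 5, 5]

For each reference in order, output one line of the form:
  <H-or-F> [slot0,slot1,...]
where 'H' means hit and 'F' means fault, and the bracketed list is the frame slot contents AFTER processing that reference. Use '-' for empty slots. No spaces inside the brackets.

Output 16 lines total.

F [5,-]
F [5,1]
F [2,1]
F [2,3]
H [2,3]
F [2,1]
H [2,1]
H [2,1]
H [2,1]
F [2,5]
F [2,7]
H [2,7]
F [5,7]
H [5,7]
H [5,7]
H [5,7]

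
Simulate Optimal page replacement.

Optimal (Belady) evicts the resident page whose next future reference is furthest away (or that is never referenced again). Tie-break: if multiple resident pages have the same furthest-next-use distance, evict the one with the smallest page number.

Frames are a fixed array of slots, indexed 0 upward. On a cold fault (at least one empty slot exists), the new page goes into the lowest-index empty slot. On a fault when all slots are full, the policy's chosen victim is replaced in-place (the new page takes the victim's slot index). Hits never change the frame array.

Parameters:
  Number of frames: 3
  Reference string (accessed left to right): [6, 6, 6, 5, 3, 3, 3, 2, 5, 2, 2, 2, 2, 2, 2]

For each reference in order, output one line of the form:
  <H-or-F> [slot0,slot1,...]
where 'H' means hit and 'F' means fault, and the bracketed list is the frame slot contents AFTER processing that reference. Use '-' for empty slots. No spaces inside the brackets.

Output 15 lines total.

F [6,-,-]
H [6,-,-]
H [6,-,-]
F [6,5,-]
F [6,5,3]
H [6,5,3]
H [6,5,3]
F [6,5,2]
H [6,5,2]
H [6,5,2]
H [6,5,2]
H [6,5,2]
H [6,5,2]
H [6,5,2]
H [6,5,2]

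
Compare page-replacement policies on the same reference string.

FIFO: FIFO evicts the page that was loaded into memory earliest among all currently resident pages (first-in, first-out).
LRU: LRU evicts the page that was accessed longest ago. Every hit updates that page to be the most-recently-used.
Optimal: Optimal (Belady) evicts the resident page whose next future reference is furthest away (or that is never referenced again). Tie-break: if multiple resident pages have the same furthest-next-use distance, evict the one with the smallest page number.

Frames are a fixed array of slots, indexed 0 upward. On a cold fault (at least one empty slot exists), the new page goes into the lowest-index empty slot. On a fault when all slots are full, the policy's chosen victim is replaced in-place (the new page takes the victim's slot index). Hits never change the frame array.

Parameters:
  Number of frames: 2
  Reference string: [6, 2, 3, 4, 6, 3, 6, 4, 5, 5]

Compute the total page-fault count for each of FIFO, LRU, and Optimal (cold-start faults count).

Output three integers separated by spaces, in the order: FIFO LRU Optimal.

--- FIFO ---
  step 0: ref 6 -> FAULT, frames=[6,-] (faults so far: 1)
  step 1: ref 2 -> FAULT, frames=[6,2] (faults so far: 2)
  step 2: ref 3 -> FAULT, evict 6, frames=[3,2] (faults so far: 3)
  step 3: ref 4 -> FAULT, evict 2, frames=[3,4] (faults so far: 4)
  step 4: ref 6 -> FAULT, evict 3, frames=[6,4] (faults so far: 5)
  step 5: ref 3 -> FAULT, evict 4, frames=[6,3] (faults so far: 6)
  step 6: ref 6 -> HIT, frames=[6,3] (faults so far: 6)
  step 7: ref 4 -> FAULT, evict 6, frames=[4,3] (faults so far: 7)
  step 8: ref 5 -> FAULT, evict 3, frames=[4,5] (faults so far: 8)
  step 9: ref 5 -> HIT, frames=[4,5] (faults so far: 8)
  FIFO total faults: 8
--- LRU ---
  step 0: ref 6 -> FAULT, frames=[6,-] (faults so far: 1)
  step 1: ref 2 -> FAULT, frames=[6,2] (faults so far: 2)
  step 2: ref 3 -> FAULT, evict 6, frames=[3,2] (faults so far: 3)
  step 3: ref 4 -> FAULT, evict 2, frames=[3,4] (faults so far: 4)
  step 4: ref 6 -> FAULT, evict 3, frames=[6,4] (faults so far: 5)
  step 5: ref 3 -> FAULT, evict 4, frames=[6,3] (faults so far: 6)
  step 6: ref 6 -> HIT, frames=[6,3] (faults so far: 6)
  step 7: ref 4 -> FAULT, evict 3, frames=[6,4] (faults so far: 7)
  step 8: ref 5 -> FAULT, evict 6, frames=[5,4] (faults so far: 8)
  step 9: ref 5 -> HIT, frames=[5,4] (faults so far: 8)
  LRU total faults: 8
--- Optimal ---
  step 0: ref 6 -> FAULT, frames=[6,-] (faults so far: 1)
  step 1: ref 2 -> FAULT, frames=[6,2] (faults so far: 2)
  step 2: ref 3 -> FAULT, evict 2, frames=[6,3] (faults so far: 3)
  step 3: ref 4 -> FAULT, evict 3, frames=[6,4] (faults so far: 4)
  step 4: ref 6 -> HIT, frames=[6,4] (faults so far: 4)
  step 5: ref 3 -> FAULT, evict 4, frames=[6,3] (faults so far: 5)
  step 6: ref 6 -> HIT, frames=[6,3] (faults so far: 5)
  step 7: ref 4 -> FAULT, evict 3, frames=[6,4] (faults so far: 6)
  step 8: ref 5 -> FAULT, evict 4, frames=[6,5] (faults so far: 7)
  step 9: ref 5 -> HIT, frames=[6,5] (faults so far: 7)
  Optimal total faults: 7

Answer: 8 8 7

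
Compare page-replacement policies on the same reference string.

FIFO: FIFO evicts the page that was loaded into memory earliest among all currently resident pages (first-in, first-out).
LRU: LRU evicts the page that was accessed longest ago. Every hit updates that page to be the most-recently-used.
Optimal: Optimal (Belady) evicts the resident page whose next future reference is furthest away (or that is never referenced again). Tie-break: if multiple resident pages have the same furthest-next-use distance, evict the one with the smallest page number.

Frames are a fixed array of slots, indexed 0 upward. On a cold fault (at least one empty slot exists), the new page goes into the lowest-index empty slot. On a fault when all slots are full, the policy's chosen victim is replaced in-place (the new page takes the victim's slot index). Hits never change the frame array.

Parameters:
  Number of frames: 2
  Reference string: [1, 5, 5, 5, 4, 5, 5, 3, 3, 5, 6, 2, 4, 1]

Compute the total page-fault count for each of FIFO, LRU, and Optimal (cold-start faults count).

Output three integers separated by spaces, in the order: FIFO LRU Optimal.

Answer: 9 8 8

Derivation:
--- FIFO ---
  step 0: ref 1 -> FAULT, frames=[1,-] (faults so far: 1)
  step 1: ref 5 -> FAULT, frames=[1,5] (faults so far: 2)
  step 2: ref 5 -> HIT, frames=[1,5] (faults so far: 2)
  step 3: ref 5 -> HIT, frames=[1,5] (faults so far: 2)
  step 4: ref 4 -> FAULT, evict 1, frames=[4,5] (faults so far: 3)
  step 5: ref 5 -> HIT, frames=[4,5] (faults so far: 3)
  step 6: ref 5 -> HIT, frames=[4,5] (faults so far: 3)
  step 7: ref 3 -> FAULT, evict 5, frames=[4,3] (faults so far: 4)
  step 8: ref 3 -> HIT, frames=[4,3] (faults so far: 4)
  step 9: ref 5 -> FAULT, evict 4, frames=[5,3] (faults so far: 5)
  step 10: ref 6 -> FAULT, evict 3, frames=[5,6] (faults so far: 6)
  step 11: ref 2 -> FAULT, evict 5, frames=[2,6] (faults so far: 7)
  step 12: ref 4 -> FAULT, evict 6, frames=[2,4] (faults so far: 8)
  step 13: ref 1 -> FAULT, evict 2, frames=[1,4] (faults so far: 9)
  FIFO total faults: 9
--- LRU ---
  step 0: ref 1 -> FAULT, frames=[1,-] (faults so far: 1)
  step 1: ref 5 -> FAULT, frames=[1,5] (faults so far: 2)
  step 2: ref 5 -> HIT, frames=[1,5] (faults so far: 2)
  step 3: ref 5 -> HIT, frames=[1,5] (faults so far: 2)
  step 4: ref 4 -> FAULT, evict 1, frames=[4,5] (faults so far: 3)
  step 5: ref 5 -> HIT, frames=[4,5] (faults so far: 3)
  step 6: ref 5 -> HIT, frames=[4,5] (faults so far: 3)
  step 7: ref 3 -> FAULT, evict 4, frames=[3,5] (faults so far: 4)
  step 8: ref 3 -> HIT, frames=[3,5] (faults so far: 4)
  step 9: ref 5 -> HIT, frames=[3,5] (faults so far: 4)
  step 10: ref 6 -> FAULT, evict 3, frames=[6,5] (faults so far: 5)
  step 11: ref 2 -> FAULT, evict 5, frames=[6,2] (faults so far: 6)
  step 12: ref 4 -> FAULT, evict 6, frames=[4,2] (faults so far: 7)
  step 13: ref 1 -> FAULT, evict 2, frames=[4,1] (faults so far: 8)
  LRU total faults: 8
--- Optimal ---
  step 0: ref 1 -> FAULT, frames=[1,-] (faults so far: 1)
  step 1: ref 5 -> FAULT, frames=[1,5] (faults so far: 2)
  step 2: ref 5 -> HIT, frames=[1,5] (faults so far: 2)
  step 3: ref 5 -> HIT, frames=[1,5] (faults so far: 2)
  step 4: ref 4 -> FAULT, evict 1, frames=[4,5] (faults so far: 3)
  step 5: ref 5 -> HIT, frames=[4,5] (faults so far: 3)
  step 6: ref 5 -> HIT, frames=[4,5] (faults so far: 3)
  step 7: ref 3 -> FAULT, evict 4, frames=[3,5] (faults so far: 4)
  step 8: ref 3 -> HIT, frames=[3,5] (faults so far: 4)
  step 9: ref 5 -> HIT, frames=[3,5] (faults so far: 4)
  step 10: ref 6 -> FAULT, evict 3, frames=[6,5] (faults so far: 5)
  step 11: ref 2 -> FAULT, evict 5, frames=[6,2] (faults so far: 6)
  step 12: ref 4 -> FAULT, evict 2, frames=[6,4] (faults so far: 7)
  step 13: ref 1 -> FAULT, evict 4, frames=[6,1] (faults so far: 8)
  Optimal total faults: 8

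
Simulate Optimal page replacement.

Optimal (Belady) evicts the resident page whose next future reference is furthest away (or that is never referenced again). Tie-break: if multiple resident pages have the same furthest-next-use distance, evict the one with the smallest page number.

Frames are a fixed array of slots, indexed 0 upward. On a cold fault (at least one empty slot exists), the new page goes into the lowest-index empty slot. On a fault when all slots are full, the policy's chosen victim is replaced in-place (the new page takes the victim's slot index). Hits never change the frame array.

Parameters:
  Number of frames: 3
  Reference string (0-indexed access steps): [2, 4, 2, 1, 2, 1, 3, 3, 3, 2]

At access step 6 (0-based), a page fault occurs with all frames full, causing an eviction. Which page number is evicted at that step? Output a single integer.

Step 0: ref 2 -> FAULT, frames=[2,-,-]
Step 1: ref 4 -> FAULT, frames=[2,4,-]
Step 2: ref 2 -> HIT, frames=[2,4,-]
Step 3: ref 1 -> FAULT, frames=[2,4,1]
Step 4: ref 2 -> HIT, frames=[2,4,1]
Step 5: ref 1 -> HIT, frames=[2,4,1]
Step 6: ref 3 -> FAULT, evict 1, frames=[2,4,3]
At step 6: evicted page 1

Answer: 1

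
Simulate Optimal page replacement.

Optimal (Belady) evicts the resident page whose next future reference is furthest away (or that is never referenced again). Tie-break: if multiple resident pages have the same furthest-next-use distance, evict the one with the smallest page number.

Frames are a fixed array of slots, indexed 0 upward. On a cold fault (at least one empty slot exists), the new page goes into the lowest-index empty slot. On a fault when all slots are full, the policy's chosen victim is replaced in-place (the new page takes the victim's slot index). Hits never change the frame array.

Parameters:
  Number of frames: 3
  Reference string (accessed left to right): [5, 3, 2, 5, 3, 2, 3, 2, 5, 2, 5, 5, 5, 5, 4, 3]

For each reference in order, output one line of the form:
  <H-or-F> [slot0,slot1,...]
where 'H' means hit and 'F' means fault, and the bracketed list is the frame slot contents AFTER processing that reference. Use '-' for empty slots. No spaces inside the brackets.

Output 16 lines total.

F [5,-,-]
F [5,3,-]
F [5,3,2]
H [5,3,2]
H [5,3,2]
H [5,3,2]
H [5,3,2]
H [5,3,2]
H [5,3,2]
H [5,3,2]
H [5,3,2]
H [5,3,2]
H [5,3,2]
H [5,3,2]
F [5,3,4]
H [5,3,4]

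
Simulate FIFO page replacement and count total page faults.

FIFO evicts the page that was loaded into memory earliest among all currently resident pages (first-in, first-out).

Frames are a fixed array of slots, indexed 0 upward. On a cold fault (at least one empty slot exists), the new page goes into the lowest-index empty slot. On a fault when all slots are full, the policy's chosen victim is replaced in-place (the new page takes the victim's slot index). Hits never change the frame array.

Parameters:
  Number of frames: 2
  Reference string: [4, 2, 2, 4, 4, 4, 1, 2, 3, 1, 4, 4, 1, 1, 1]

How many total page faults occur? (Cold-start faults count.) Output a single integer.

Answer: 6

Derivation:
Step 0: ref 4 → FAULT, frames=[4,-]
Step 1: ref 2 → FAULT, frames=[4,2]
Step 2: ref 2 → HIT, frames=[4,2]
Step 3: ref 4 → HIT, frames=[4,2]
Step 4: ref 4 → HIT, frames=[4,2]
Step 5: ref 4 → HIT, frames=[4,2]
Step 6: ref 1 → FAULT (evict 4), frames=[1,2]
Step 7: ref 2 → HIT, frames=[1,2]
Step 8: ref 3 → FAULT (evict 2), frames=[1,3]
Step 9: ref 1 → HIT, frames=[1,3]
Step 10: ref 4 → FAULT (evict 1), frames=[4,3]
Step 11: ref 4 → HIT, frames=[4,3]
Step 12: ref 1 → FAULT (evict 3), frames=[4,1]
Step 13: ref 1 → HIT, frames=[4,1]
Step 14: ref 1 → HIT, frames=[4,1]
Total faults: 6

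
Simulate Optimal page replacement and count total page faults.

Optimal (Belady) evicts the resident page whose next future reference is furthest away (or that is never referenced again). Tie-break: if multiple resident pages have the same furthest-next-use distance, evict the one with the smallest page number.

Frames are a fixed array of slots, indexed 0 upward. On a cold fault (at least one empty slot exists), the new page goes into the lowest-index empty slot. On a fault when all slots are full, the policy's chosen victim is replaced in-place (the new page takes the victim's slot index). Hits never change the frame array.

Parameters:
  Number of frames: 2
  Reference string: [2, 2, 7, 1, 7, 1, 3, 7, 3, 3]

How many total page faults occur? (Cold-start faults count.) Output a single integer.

Answer: 4

Derivation:
Step 0: ref 2 → FAULT, frames=[2,-]
Step 1: ref 2 → HIT, frames=[2,-]
Step 2: ref 7 → FAULT, frames=[2,7]
Step 3: ref 1 → FAULT (evict 2), frames=[1,7]
Step 4: ref 7 → HIT, frames=[1,7]
Step 5: ref 1 → HIT, frames=[1,7]
Step 6: ref 3 → FAULT (evict 1), frames=[3,7]
Step 7: ref 7 → HIT, frames=[3,7]
Step 8: ref 3 → HIT, frames=[3,7]
Step 9: ref 3 → HIT, frames=[3,7]
Total faults: 4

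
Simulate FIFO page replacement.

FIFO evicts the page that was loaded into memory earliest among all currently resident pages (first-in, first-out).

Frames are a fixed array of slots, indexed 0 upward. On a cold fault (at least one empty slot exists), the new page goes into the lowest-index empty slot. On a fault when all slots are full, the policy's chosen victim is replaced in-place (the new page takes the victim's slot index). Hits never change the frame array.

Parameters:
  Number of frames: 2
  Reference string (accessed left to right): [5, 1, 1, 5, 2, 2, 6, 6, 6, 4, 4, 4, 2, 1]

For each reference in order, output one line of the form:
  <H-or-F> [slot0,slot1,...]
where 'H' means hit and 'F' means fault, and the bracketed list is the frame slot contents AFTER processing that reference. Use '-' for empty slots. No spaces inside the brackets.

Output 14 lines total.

F [5,-]
F [5,1]
H [5,1]
H [5,1]
F [2,1]
H [2,1]
F [2,6]
H [2,6]
H [2,6]
F [4,6]
H [4,6]
H [4,6]
F [4,2]
F [1,2]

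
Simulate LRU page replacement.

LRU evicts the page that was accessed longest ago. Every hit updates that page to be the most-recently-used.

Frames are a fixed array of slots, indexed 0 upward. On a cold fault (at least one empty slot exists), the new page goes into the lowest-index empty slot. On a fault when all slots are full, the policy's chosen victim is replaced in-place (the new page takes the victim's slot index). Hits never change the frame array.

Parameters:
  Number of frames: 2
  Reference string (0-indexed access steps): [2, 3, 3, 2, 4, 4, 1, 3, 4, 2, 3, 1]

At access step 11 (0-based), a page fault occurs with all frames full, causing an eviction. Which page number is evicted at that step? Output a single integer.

Step 0: ref 2 -> FAULT, frames=[2,-]
Step 1: ref 3 -> FAULT, frames=[2,3]
Step 2: ref 3 -> HIT, frames=[2,3]
Step 3: ref 2 -> HIT, frames=[2,3]
Step 4: ref 4 -> FAULT, evict 3, frames=[2,4]
Step 5: ref 4 -> HIT, frames=[2,4]
Step 6: ref 1 -> FAULT, evict 2, frames=[1,4]
Step 7: ref 3 -> FAULT, evict 4, frames=[1,3]
Step 8: ref 4 -> FAULT, evict 1, frames=[4,3]
Step 9: ref 2 -> FAULT, evict 3, frames=[4,2]
Step 10: ref 3 -> FAULT, evict 4, frames=[3,2]
Step 11: ref 1 -> FAULT, evict 2, frames=[3,1]
At step 11: evicted page 2

Answer: 2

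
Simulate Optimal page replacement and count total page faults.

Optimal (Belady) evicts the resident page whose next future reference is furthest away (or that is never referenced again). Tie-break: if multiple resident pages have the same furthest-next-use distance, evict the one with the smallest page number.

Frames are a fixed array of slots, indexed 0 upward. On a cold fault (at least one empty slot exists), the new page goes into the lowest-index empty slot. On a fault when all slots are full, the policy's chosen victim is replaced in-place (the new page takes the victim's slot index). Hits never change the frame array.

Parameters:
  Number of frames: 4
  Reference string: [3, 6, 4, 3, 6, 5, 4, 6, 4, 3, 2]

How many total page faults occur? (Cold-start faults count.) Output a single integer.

Step 0: ref 3 → FAULT, frames=[3,-,-,-]
Step 1: ref 6 → FAULT, frames=[3,6,-,-]
Step 2: ref 4 → FAULT, frames=[3,6,4,-]
Step 3: ref 3 → HIT, frames=[3,6,4,-]
Step 4: ref 6 → HIT, frames=[3,6,4,-]
Step 5: ref 5 → FAULT, frames=[3,6,4,5]
Step 6: ref 4 → HIT, frames=[3,6,4,5]
Step 7: ref 6 → HIT, frames=[3,6,4,5]
Step 8: ref 4 → HIT, frames=[3,6,4,5]
Step 9: ref 3 → HIT, frames=[3,6,4,5]
Step 10: ref 2 → FAULT (evict 3), frames=[2,6,4,5]
Total faults: 5

Answer: 5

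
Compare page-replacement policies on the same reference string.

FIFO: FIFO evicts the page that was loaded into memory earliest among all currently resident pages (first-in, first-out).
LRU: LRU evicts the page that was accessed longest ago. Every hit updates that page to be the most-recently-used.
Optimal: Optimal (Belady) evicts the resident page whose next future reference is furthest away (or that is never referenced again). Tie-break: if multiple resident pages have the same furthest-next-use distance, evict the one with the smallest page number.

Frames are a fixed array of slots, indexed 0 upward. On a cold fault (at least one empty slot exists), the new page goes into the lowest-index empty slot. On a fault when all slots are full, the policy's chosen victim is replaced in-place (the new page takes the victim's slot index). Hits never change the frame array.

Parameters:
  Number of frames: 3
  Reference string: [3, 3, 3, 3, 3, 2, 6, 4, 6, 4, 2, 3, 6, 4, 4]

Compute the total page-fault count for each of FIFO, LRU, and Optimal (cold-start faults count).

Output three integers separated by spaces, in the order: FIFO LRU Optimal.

Answer: 5 7 5

Derivation:
--- FIFO ---
  step 0: ref 3 -> FAULT, frames=[3,-,-] (faults so far: 1)
  step 1: ref 3 -> HIT, frames=[3,-,-] (faults so far: 1)
  step 2: ref 3 -> HIT, frames=[3,-,-] (faults so far: 1)
  step 3: ref 3 -> HIT, frames=[3,-,-] (faults so far: 1)
  step 4: ref 3 -> HIT, frames=[3,-,-] (faults so far: 1)
  step 5: ref 2 -> FAULT, frames=[3,2,-] (faults so far: 2)
  step 6: ref 6 -> FAULT, frames=[3,2,6] (faults so far: 3)
  step 7: ref 4 -> FAULT, evict 3, frames=[4,2,6] (faults so far: 4)
  step 8: ref 6 -> HIT, frames=[4,2,6] (faults so far: 4)
  step 9: ref 4 -> HIT, frames=[4,2,6] (faults so far: 4)
  step 10: ref 2 -> HIT, frames=[4,2,6] (faults so far: 4)
  step 11: ref 3 -> FAULT, evict 2, frames=[4,3,6] (faults so far: 5)
  step 12: ref 6 -> HIT, frames=[4,3,6] (faults so far: 5)
  step 13: ref 4 -> HIT, frames=[4,3,6] (faults so far: 5)
  step 14: ref 4 -> HIT, frames=[4,3,6] (faults so far: 5)
  FIFO total faults: 5
--- LRU ---
  step 0: ref 3 -> FAULT, frames=[3,-,-] (faults so far: 1)
  step 1: ref 3 -> HIT, frames=[3,-,-] (faults so far: 1)
  step 2: ref 3 -> HIT, frames=[3,-,-] (faults so far: 1)
  step 3: ref 3 -> HIT, frames=[3,-,-] (faults so far: 1)
  step 4: ref 3 -> HIT, frames=[3,-,-] (faults so far: 1)
  step 5: ref 2 -> FAULT, frames=[3,2,-] (faults so far: 2)
  step 6: ref 6 -> FAULT, frames=[3,2,6] (faults so far: 3)
  step 7: ref 4 -> FAULT, evict 3, frames=[4,2,6] (faults so far: 4)
  step 8: ref 6 -> HIT, frames=[4,2,6] (faults so far: 4)
  step 9: ref 4 -> HIT, frames=[4,2,6] (faults so far: 4)
  step 10: ref 2 -> HIT, frames=[4,2,6] (faults so far: 4)
  step 11: ref 3 -> FAULT, evict 6, frames=[4,2,3] (faults so far: 5)
  step 12: ref 6 -> FAULT, evict 4, frames=[6,2,3] (faults so far: 6)
  step 13: ref 4 -> FAULT, evict 2, frames=[6,4,3] (faults so far: 7)
  step 14: ref 4 -> HIT, frames=[6,4,3] (faults so far: 7)
  LRU total faults: 7
--- Optimal ---
  step 0: ref 3 -> FAULT, frames=[3,-,-] (faults so far: 1)
  step 1: ref 3 -> HIT, frames=[3,-,-] (faults so far: 1)
  step 2: ref 3 -> HIT, frames=[3,-,-] (faults so far: 1)
  step 3: ref 3 -> HIT, frames=[3,-,-] (faults so far: 1)
  step 4: ref 3 -> HIT, frames=[3,-,-] (faults so far: 1)
  step 5: ref 2 -> FAULT, frames=[3,2,-] (faults so far: 2)
  step 6: ref 6 -> FAULT, frames=[3,2,6] (faults so far: 3)
  step 7: ref 4 -> FAULT, evict 3, frames=[4,2,6] (faults so far: 4)
  step 8: ref 6 -> HIT, frames=[4,2,6] (faults so far: 4)
  step 9: ref 4 -> HIT, frames=[4,2,6] (faults so far: 4)
  step 10: ref 2 -> HIT, frames=[4,2,6] (faults so far: 4)
  step 11: ref 3 -> FAULT, evict 2, frames=[4,3,6] (faults so far: 5)
  step 12: ref 6 -> HIT, frames=[4,3,6] (faults so far: 5)
  step 13: ref 4 -> HIT, frames=[4,3,6] (faults so far: 5)
  step 14: ref 4 -> HIT, frames=[4,3,6] (faults so far: 5)
  Optimal total faults: 5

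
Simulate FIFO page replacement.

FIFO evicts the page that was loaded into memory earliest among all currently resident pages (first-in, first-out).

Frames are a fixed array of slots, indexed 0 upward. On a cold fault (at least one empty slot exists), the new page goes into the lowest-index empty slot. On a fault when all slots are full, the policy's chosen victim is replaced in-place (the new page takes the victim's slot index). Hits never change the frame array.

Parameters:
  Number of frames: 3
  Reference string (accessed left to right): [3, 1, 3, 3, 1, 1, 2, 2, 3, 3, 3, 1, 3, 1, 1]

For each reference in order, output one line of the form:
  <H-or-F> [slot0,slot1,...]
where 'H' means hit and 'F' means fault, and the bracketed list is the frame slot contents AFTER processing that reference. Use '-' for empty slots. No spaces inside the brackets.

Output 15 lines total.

F [3,-,-]
F [3,1,-]
H [3,1,-]
H [3,1,-]
H [3,1,-]
H [3,1,-]
F [3,1,2]
H [3,1,2]
H [3,1,2]
H [3,1,2]
H [3,1,2]
H [3,1,2]
H [3,1,2]
H [3,1,2]
H [3,1,2]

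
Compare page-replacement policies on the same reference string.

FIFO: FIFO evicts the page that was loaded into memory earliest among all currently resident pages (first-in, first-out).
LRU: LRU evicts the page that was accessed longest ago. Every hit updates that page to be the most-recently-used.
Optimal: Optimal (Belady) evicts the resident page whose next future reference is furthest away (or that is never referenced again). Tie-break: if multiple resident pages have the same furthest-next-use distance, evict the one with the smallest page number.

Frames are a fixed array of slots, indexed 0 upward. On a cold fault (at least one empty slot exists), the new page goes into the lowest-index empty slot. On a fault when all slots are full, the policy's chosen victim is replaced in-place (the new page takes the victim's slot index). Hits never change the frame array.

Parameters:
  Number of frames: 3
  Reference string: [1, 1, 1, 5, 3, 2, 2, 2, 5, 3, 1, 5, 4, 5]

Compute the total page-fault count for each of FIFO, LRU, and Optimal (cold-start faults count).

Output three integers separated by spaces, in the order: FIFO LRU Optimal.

--- FIFO ---
  step 0: ref 1 -> FAULT, frames=[1,-,-] (faults so far: 1)
  step 1: ref 1 -> HIT, frames=[1,-,-] (faults so far: 1)
  step 2: ref 1 -> HIT, frames=[1,-,-] (faults so far: 1)
  step 3: ref 5 -> FAULT, frames=[1,5,-] (faults so far: 2)
  step 4: ref 3 -> FAULT, frames=[1,5,3] (faults so far: 3)
  step 5: ref 2 -> FAULT, evict 1, frames=[2,5,3] (faults so far: 4)
  step 6: ref 2 -> HIT, frames=[2,5,3] (faults so far: 4)
  step 7: ref 2 -> HIT, frames=[2,5,3] (faults so far: 4)
  step 8: ref 5 -> HIT, frames=[2,5,3] (faults so far: 4)
  step 9: ref 3 -> HIT, frames=[2,5,3] (faults so far: 4)
  step 10: ref 1 -> FAULT, evict 5, frames=[2,1,3] (faults so far: 5)
  step 11: ref 5 -> FAULT, evict 3, frames=[2,1,5] (faults so far: 6)
  step 12: ref 4 -> FAULT, evict 2, frames=[4,1,5] (faults so far: 7)
  step 13: ref 5 -> HIT, frames=[4,1,5] (faults so far: 7)
  FIFO total faults: 7
--- LRU ---
  step 0: ref 1 -> FAULT, frames=[1,-,-] (faults so far: 1)
  step 1: ref 1 -> HIT, frames=[1,-,-] (faults so far: 1)
  step 2: ref 1 -> HIT, frames=[1,-,-] (faults so far: 1)
  step 3: ref 5 -> FAULT, frames=[1,5,-] (faults so far: 2)
  step 4: ref 3 -> FAULT, frames=[1,5,3] (faults so far: 3)
  step 5: ref 2 -> FAULT, evict 1, frames=[2,5,3] (faults so far: 4)
  step 6: ref 2 -> HIT, frames=[2,5,3] (faults so far: 4)
  step 7: ref 2 -> HIT, frames=[2,5,3] (faults so far: 4)
  step 8: ref 5 -> HIT, frames=[2,5,3] (faults so far: 4)
  step 9: ref 3 -> HIT, frames=[2,5,3] (faults so far: 4)
  step 10: ref 1 -> FAULT, evict 2, frames=[1,5,3] (faults so far: 5)
  step 11: ref 5 -> HIT, frames=[1,5,3] (faults so far: 5)
  step 12: ref 4 -> FAULT, evict 3, frames=[1,5,4] (faults so far: 6)
  step 13: ref 5 -> HIT, frames=[1,5,4] (faults so far: 6)
  LRU total faults: 6
--- Optimal ---
  step 0: ref 1 -> FAULT, frames=[1,-,-] (faults so far: 1)
  step 1: ref 1 -> HIT, frames=[1,-,-] (faults so far: 1)
  step 2: ref 1 -> HIT, frames=[1,-,-] (faults so far: 1)
  step 3: ref 5 -> FAULT, frames=[1,5,-] (faults so far: 2)
  step 4: ref 3 -> FAULT, frames=[1,5,3] (faults so far: 3)
  step 5: ref 2 -> FAULT, evict 1, frames=[2,5,3] (faults so far: 4)
  step 6: ref 2 -> HIT, frames=[2,5,3] (faults so far: 4)
  step 7: ref 2 -> HIT, frames=[2,5,3] (faults so far: 4)
  step 8: ref 5 -> HIT, frames=[2,5,3] (faults so far: 4)
  step 9: ref 3 -> HIT, frames=[2,5,3] (faults so far: 4)
  step 10: ref 1 -> FAULT, evict 2, frames=[1,5,3] (faults so far: 5)
  step 11: ref 5 -> HIT, frames=[1,5,3] (faults so far: 5)
  step 12: ref 4 -> FAULT, evict 1, frames=[4,5,3] (faults so far: 6)
  step 13: ref 5 -> HIT, frames=[4,5,3] (faults so far: 6)
  Optimal total faults: 6

Answer: 7 6 6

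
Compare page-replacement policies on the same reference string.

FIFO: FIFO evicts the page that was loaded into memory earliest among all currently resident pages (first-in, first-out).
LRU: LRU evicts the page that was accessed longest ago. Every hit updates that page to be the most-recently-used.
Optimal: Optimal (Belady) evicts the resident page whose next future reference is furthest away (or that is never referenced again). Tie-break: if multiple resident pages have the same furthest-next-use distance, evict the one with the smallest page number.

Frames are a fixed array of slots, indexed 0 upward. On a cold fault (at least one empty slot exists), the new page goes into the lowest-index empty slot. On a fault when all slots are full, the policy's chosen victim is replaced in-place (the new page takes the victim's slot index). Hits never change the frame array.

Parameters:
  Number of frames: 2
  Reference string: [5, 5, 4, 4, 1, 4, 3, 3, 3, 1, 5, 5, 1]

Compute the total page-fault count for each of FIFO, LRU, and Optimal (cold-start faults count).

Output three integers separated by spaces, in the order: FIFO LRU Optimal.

Answer: 6 6 5

Derivation:
--- FIFO ---
  step 0: ref 5 -> FAULT, frames=[5,-] (faults so far: 1)
  step 1: ref 5 -> HIT, frames=[5,-] (faults so far: 1)
  step 2: ref 4 -> FAULT, frames=[5,4] (faults so far: 2)
  step 3: ref 4 -> HIT, frames=[5,4] (faults so far: 2)
  step 4: ref 1 -> FAULT, evict 5, frames=[1,4] (faults so far: 3)
  step 5: ref 4 -> HIT, frames=[1,4] (faults so far: 3)
  step 6: ref 3 -> FAULT, evict 4, frames=[1,3] (faults so far: 4)
  step 7: ref 3 -> HIT, frames=[1,3] (faults so far: 4)
  step 8: ref 3 -> HIT, frames=[1,3] (faults so far: 4)
  step 9: ref 1 -> HIT, frames=[1,3] (faults so far: 4)
  step 10: ref 5 -> FAULT, evict 1, frames=[5,3] (faults so far: 5)
  step 11: ref 5 -> HIT, frames=[5,3] (faults so far: 5)
  step 12: ref 1 -> FAULT, evict 3, frames=[5,1] (faults so far: 6)
  FIFO total faults: 6
--- LRU ---
  step 0: ref 5 -> FAULT, frames=[5,-] (faults so far: 1)
  step 1: ref 5 -> HIT, frames=[5,-] (faults so far: 1)
  step 2: ref 4 -> FAULT, frames=[5,4] (faults so far: 2)
  step 3: ref 4 -> HIT, frames=[5,4] (faults so far: 2)
  step 4: ref 1 -> FAULT, evict 5, frames=[1,4] (faults so far: 3)
  step 5: ref 4 -> HIT, frames=[1,4] (faults so far: 3)
  step 6: ref 3 -> FAULT, evict 1, frames=[3,4] (faults so far: 4)
  step 7: ref 3 -> HIT, frames=[3,4] (faults so far: 4)
  step 8: ref 3 -> HIT, frames=[3,4] (faults so far: 4)
  step 9: ref 1 -> FAULT, evict 4, frames=[3,1] (faults so far: 5)
  step 10: ref 5 -> FAULT, evict 3, frames=[5,1] (faults so far: 6)
  step 11: ref 5 -> HIT, frames=[5,1] (faults so far: 6)
  step 12: ref 1 -> HIT, frames=[5,1] (faults so far: 6)
  LRU total faults: 6
--- Optimal ---
  step 0: ref 5 -> FAULT, frames=[5,-] (faults so far: 1)
  step 1: ref 5 -> HIT, frames=[5,-] (faults so far: 1)
  step 2: ref 4 -> FAULT, frames=[5,4] (faults so far: 2)
  step 3: ref 4 -> HIT, frames=[5,4] (faults so far: 2)
  step 4: ref 1 -> FAULT, evict 5, frames=[1,4] (faults so far: 3)
  step 5: ref 4 -> HIT, frames=[1,4] (faults so far: 3)
  step 6: ref 3 -> FAULT, evict 4, frames=[1,3] (faults so far: 4)
  step 7: ref 3 -> HIT, frames=[1,3] (faults so far: 4)
  step 8: ref 3 -> HIT, frames=[1,3] (faults so far: 4)
  step 9: ref 1 -> HIT, frames=[1,3] (faults so far: 4)
  step 10: ref 5 -> FAULT, evict 3, frames=[1,5] (faults so far: 5)
  step 11: ref 5 -> HIT, frames=[1,5] (faults so far: 5)
  step 12: ref 1 -> HIT, frames=[1,5] (faults so far: 5)
  Optimal total faults: 5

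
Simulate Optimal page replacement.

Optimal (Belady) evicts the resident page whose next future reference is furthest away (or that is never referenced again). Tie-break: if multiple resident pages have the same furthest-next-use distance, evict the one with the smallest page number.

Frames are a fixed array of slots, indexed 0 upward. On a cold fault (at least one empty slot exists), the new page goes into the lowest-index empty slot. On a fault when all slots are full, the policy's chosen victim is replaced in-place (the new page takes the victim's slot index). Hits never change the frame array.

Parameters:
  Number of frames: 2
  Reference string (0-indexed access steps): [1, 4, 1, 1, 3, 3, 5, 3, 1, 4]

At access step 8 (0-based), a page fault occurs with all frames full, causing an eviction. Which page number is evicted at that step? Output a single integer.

Answer: 3

Derivation:
Step 0: ref 1 -> FAULT, frames=[1,-]
Step 1: ref 4 -> FAULT, frames=[1,4]
Step 2: ref 1 -> HIT, frames=[1,4]
Step 3: ref 1 -> HIT, frames=[1,4]
Step 4: ref 3 -> FAULT, evict 4, frames=[1,3]
Step 5: ref 3 -> HIT, frames=[1,3]
Step 6: ref 5 -> FAULT, evict 1, frames=[5,3]
Step 7: ref 3 -> HIT, frames=[5,3]
Step 8: ref 1 -> FAULT, evict 3, frames=[5,1]
At step 8: evicted page 3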